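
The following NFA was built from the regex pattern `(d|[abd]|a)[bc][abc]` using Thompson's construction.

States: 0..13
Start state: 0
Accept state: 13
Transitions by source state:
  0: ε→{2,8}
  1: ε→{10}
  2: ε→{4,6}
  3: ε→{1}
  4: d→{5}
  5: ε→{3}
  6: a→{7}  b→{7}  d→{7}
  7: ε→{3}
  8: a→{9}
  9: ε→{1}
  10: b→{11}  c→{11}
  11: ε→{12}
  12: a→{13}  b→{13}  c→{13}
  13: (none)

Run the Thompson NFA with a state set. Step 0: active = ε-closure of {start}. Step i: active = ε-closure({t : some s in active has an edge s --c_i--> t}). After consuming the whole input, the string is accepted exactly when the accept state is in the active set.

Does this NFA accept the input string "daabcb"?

initial (ε-close {0}): {0,2,4,6,8}
'd' @ 1: {1,3,5,7,10}
'a' @ 2: {}  — dead — no transitions
rest 'abcb' ignored (set empty)
final: {}; accept 13 not in set

Answer: REJECT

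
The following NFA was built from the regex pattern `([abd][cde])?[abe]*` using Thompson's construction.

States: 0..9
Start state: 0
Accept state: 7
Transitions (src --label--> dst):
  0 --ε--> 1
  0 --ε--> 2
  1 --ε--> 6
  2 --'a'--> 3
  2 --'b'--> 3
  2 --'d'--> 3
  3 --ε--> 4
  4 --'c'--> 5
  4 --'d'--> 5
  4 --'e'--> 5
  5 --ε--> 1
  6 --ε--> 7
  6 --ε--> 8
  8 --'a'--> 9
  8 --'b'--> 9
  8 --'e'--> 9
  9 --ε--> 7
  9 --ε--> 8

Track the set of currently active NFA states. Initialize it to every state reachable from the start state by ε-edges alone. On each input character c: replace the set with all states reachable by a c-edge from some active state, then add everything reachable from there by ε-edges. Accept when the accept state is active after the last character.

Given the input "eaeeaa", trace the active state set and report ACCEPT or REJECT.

Answer: ACCEPT

Trace:
start: ε-closure({0}) = {0,1,2,6,7,8}
'e' @ 1: {7,8,9}  ✓accept
'a' @ 2: {7,8,9}  ✓accept
'e' @ 3: {7,8,9}  ✓accept
'e' @ 4: {7,8,9}  ✓accept
'a' @ 5: {7,8,9}  ✓accept
'a' @ 6: {7,8,9}  ✓accept
after full input: {7,8,9}  (accept=7 in)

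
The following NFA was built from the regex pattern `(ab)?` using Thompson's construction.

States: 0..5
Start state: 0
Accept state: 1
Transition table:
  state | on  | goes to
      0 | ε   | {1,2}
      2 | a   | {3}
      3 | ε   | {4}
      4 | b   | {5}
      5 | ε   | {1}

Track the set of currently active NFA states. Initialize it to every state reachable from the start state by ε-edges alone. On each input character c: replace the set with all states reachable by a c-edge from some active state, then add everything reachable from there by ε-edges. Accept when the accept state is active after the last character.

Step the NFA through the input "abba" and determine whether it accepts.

start: ε-closure({0}) = {0,1,2}
'a' @ 1: {3,4}
'b' @ 2: {1,5}  (accept∈set)
'b' @ 3: {}  — state set empty
rest 'a' ignored (set empty)
end set {} — state 1 not in

Answer: REJECT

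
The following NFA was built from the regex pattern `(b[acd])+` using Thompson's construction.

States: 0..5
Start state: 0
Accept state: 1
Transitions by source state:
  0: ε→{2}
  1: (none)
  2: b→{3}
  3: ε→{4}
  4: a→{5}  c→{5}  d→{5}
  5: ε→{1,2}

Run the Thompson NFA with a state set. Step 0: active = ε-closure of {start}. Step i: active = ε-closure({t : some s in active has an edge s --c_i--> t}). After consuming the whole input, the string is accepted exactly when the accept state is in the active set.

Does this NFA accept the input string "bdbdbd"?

Answer: ACCEPT

Trace:
start: ε-closure({0}) = {0,2}
'b' @ 1: {3,4}
'd' @ 2: {1,2,5}  (accept∈set)
'b' @ 3: {3,4}
'd' @ 4: {1,2,5}  (accept∈set)
'b' @ 5: {3,4}
'd' @ 6: {1,2,5}  (accept∈set)
final: {1,2,5}; accept 1 in set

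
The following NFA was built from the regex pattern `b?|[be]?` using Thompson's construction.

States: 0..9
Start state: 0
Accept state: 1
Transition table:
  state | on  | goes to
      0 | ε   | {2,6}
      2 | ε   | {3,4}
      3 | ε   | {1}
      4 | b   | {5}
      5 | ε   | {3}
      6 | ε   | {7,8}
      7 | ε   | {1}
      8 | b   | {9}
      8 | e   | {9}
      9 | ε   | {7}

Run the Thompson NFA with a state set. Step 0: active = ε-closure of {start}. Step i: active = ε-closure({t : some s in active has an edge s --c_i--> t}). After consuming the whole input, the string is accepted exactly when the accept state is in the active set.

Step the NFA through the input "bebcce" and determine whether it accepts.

Answer: REJECT

Steps:
start: ε-closure({0}) = {0,1,2,3,4,6,7,8}
'b' @ 1: {1,3,5,7,9}  (accept∈set)
'e' @ 2: {}  — state set empty
rest 'bcce' ignored (set empty)
after full input: {}  (accept=1 not in)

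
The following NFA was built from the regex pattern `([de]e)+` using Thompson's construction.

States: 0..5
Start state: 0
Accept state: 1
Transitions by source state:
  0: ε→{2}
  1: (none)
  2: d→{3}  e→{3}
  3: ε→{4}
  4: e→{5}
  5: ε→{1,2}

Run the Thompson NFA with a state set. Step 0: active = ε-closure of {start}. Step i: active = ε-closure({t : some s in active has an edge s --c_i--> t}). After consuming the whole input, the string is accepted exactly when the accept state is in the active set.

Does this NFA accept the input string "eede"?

Answer: ACCEPT

Steps:
initial (ε-close {0}): {0,2}
'e' @ 1: {3,4}
'e' @ 2: {1,2,5}  (accept∈set)
'd' @ 3: {3,4}
'e' @ 4: {1,2,5}  (accept∈set)
after full input: {1,2,5}  (accept=1 in)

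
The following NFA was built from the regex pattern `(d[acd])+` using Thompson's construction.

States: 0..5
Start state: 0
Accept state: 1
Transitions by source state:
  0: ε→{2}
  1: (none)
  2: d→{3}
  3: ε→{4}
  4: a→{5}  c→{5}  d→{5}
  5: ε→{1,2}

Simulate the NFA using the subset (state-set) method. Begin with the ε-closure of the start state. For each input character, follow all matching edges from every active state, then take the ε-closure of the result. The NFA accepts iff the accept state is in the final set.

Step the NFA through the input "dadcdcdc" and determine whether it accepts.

initial (ε-close {0}): {0,2}
'd' @ 1: {3,4}
'a' @ 2: {1,2,5}  (accept∈set)
'd' @ 3: {3,4}
'c' @ 4: {1,2,5}  (accept∈set)
'd' @ 5: {3,4}
'c' @ 6: {1,2,5}  (accept∈set)
'd' @ 7: {3,4}
'c' @ 8: {1,2,5}  (accept∈set)
final: {1,2,5}; accept 1 in set

Answer: ACCEPT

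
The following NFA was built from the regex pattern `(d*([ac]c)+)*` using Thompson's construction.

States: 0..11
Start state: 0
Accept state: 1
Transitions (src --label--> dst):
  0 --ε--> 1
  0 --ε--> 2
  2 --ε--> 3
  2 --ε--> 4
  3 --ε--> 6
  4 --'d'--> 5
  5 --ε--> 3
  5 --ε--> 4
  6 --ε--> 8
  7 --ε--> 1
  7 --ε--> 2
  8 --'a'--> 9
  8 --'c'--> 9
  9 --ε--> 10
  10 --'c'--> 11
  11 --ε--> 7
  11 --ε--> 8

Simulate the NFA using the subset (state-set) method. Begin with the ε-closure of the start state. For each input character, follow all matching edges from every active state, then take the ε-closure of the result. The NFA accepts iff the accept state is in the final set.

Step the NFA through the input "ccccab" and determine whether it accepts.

Answer: REJECT

Trace:
S₀ = ε-closure({0}) = {0,1,2,3,4,6,8}
'c' @ 1: {9,10}
'c' @ 2: {1,2,3,4,6,7,8,11}  [accepting]
'c' @ 3: {9,10}
'c' @ 4: {1,2,3,4,6,7,8,11}  [accepting]
'a' @ 5: {9,10}
'b' @ 6: {}  — state set empty
final: {}; accept 1 not in set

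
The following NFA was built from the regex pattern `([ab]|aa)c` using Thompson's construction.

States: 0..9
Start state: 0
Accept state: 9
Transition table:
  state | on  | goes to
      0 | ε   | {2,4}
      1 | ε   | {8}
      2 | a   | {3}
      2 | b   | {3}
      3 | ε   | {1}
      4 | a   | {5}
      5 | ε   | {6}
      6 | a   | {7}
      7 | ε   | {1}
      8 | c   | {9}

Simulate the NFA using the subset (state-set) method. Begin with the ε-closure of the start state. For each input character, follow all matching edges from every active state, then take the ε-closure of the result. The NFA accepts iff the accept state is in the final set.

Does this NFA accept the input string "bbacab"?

start: ε-closure({0}) = {0,2,4}
'b' @ 1: {1,3,8}
'b' @ 2: {}  — no active states
rest 'acab' ignored (set empty)
end set {} — state 9 not in

Answer: REJECT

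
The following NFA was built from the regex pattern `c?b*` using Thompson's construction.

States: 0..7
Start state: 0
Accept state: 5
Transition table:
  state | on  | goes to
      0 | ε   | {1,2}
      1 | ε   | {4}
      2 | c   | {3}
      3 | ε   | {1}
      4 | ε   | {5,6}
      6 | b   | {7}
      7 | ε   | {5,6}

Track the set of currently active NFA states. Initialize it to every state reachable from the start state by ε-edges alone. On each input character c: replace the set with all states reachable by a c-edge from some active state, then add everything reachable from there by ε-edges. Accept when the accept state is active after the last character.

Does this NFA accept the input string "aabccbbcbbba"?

start: ε-closure({0}) = {0,1,2,4,5,6}
'a' @ 1: {}  — no active states
rest 'abccbbcbbba' ignored (set empty)
final: {}; accept 5 not in set

Answer: REJECT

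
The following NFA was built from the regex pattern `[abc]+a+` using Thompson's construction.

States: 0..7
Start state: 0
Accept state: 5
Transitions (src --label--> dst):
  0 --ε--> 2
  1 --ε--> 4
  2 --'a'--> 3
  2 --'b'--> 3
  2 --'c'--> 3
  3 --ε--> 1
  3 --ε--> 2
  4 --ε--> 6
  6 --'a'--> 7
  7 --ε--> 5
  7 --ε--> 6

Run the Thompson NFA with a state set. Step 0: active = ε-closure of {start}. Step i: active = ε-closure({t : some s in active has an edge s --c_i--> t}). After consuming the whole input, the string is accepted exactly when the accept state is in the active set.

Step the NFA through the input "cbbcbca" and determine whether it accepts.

Answer: ACCEPT

Derivation:
start: ε-closure({0}) = {0,2}
'c' @ 1: {1,2,3,4,6}
'b' @ 2: {1,2,3,4,6}
'b' @ 3: {1,2,3,4,6}
'c' @ 4: {1,2,3,4,6}
'b' @ 5: {1,2,3,4,6}
'c' @ 6: {1,2,3,4,6}
'a' @ 7: {1,2,3,4,5,6,7}  [accepting]
final: {1,2,3,4,5,6,7}; accept 5 in set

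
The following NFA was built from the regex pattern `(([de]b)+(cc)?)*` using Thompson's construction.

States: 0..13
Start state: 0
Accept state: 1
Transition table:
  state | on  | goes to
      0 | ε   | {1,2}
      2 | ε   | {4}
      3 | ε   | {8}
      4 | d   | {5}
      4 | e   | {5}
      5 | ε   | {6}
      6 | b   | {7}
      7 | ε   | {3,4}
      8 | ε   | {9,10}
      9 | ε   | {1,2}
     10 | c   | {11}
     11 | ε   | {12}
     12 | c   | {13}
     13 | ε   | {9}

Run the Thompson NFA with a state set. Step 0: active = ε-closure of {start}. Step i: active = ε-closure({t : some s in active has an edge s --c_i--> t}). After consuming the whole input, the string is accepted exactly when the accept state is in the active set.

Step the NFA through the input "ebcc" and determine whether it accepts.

S₀ = ε-closure({0}) = {0,1,2,4}
'e' @ 1: {5,6}
'b' @ 2: {1,2,3,4,7,8,9,10}  (accept∈set)
'c' @ 3: {11,12}
'c' @ 4: {1,2,4,9,13}  (accept∈set)
final: {1,2,4,9,13}; accept 1 in set

Answer: ACCEPT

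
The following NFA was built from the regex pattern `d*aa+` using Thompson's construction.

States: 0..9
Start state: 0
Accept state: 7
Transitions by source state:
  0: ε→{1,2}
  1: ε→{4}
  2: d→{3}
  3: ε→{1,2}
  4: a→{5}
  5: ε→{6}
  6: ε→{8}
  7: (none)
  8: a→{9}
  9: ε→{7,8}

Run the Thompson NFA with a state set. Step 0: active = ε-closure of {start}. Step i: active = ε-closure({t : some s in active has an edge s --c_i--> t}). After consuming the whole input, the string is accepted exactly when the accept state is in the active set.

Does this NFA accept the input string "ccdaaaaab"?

S₀ = ε-closure({0}) = {0,1,2,4}
'c' @ 1: {}  — dead — no transitions
rest 'cdaaaaab' ignored (set empty)
after full input: {}  (accept=7 not in)

Answer: REJECT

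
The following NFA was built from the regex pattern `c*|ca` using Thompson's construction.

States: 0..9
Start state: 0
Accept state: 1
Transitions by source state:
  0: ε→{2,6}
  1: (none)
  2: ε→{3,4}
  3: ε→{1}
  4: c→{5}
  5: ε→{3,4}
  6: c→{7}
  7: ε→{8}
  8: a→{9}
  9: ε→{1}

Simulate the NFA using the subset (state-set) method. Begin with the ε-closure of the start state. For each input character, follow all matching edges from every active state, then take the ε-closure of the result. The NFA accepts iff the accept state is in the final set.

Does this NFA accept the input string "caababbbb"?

initial (ε-close {0}): {0,1,2,3,4,6}
'c' @ 1: {1,3,4,5,7,8}  [accepting]
'a' @ 2: {1,9}  [accepting]
'a' @ 3: {}  — no active states
rest 'babbbb' ignored (set empty)
after full input: {}  (accept=1 not in)

Answer: REJECT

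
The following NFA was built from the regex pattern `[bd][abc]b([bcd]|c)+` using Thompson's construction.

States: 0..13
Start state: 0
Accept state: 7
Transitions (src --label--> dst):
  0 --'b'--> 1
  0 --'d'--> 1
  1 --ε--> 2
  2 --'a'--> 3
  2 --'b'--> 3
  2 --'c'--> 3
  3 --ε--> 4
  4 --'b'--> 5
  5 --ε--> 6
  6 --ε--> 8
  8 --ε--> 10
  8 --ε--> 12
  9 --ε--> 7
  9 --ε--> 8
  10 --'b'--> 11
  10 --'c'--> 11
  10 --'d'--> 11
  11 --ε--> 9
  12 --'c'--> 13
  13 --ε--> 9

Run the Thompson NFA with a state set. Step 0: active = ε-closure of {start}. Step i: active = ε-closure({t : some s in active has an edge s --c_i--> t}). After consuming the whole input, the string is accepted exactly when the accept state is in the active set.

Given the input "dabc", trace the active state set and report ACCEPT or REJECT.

Answer: ACCEPT

Steps:
start: ε-closure({0}) = {0}
'd' @ 1: {1,2}
'a' @ 2: {3,4}
'b' @ 3: {5,6,8,10,12}
'c' @ 4: {7,8,9,10,11,12,13}  (accept∈set)
end set {7,8,9,10,11,12,13} — state 7 in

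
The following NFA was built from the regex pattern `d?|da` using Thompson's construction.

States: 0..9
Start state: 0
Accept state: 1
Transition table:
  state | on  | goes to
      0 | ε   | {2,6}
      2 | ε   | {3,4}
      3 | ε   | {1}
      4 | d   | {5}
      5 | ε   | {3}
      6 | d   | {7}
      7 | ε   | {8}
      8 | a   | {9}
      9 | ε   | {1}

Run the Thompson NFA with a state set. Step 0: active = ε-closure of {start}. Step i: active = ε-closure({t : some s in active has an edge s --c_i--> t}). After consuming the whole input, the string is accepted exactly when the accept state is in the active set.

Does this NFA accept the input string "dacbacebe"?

Answer: REJECT

Steps:
S₀ = ε-closure({0}) = {0,1,2,3,4,6}
'd' @ 1: {1,3,5,7,8}  [accepting]
'a' @ 2: {1,9}  [accepting]
'c' @ 3: {}  — dead — no transitions
rest 'bacebe' ignored (set empty)
after full input: {}  (accept=1 not in)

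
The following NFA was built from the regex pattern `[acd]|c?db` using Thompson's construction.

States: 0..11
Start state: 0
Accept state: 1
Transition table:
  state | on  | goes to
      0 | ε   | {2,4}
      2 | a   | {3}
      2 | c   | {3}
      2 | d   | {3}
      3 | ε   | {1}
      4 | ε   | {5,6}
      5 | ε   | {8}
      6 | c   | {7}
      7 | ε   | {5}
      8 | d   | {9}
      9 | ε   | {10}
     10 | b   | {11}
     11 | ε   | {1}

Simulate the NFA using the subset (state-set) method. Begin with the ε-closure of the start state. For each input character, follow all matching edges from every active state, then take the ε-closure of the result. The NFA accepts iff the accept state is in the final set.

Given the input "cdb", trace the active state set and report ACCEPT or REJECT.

initial (ε-close {0}): {0,2,4,5,6,8}
'c' @ 1: {1,3,5,7,8}  ✓accept
'd' @ 2: {9,10}
'b' @ 3: {1,11}  ✓accept
end set {1,11} — state 1 in

Answer: ACCEPT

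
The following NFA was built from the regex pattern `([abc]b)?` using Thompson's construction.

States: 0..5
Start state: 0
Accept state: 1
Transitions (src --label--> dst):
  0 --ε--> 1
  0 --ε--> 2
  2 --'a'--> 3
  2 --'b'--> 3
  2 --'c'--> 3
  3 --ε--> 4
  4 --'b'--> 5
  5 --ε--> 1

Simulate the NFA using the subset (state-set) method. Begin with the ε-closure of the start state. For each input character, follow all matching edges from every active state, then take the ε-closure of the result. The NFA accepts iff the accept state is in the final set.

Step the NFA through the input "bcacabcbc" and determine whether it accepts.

Answer: REJECT

Steps:
start: ε-closure({0}) = {0,1,2}
'b' @ 1: {3,4}
'c' @ 2: {}  — no active states
rest 'acabcbc' ignored (set empty)
final: {}; accept 1 not in set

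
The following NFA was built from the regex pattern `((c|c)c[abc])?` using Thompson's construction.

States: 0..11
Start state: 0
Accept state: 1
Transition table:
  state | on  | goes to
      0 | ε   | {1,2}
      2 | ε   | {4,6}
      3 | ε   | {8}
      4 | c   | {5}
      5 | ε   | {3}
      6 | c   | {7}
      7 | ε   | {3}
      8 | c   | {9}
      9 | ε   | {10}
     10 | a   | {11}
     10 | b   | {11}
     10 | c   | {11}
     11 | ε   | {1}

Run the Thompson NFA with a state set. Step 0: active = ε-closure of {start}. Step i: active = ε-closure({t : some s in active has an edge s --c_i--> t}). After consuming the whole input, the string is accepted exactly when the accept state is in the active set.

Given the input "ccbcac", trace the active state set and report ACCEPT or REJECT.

S₀ = ε-closure({0}) = {0,1,2,4,6}
'c' @ 1: {3,5,7,8}
'c' @ 2: {9,10}
'b' @ 3: {1,11}  (accept∈set)
'c' @ 4: {}  — state set empty
rest 'ac' ignored (set empty)
end set {} — state 1 not in

Answer: REJECT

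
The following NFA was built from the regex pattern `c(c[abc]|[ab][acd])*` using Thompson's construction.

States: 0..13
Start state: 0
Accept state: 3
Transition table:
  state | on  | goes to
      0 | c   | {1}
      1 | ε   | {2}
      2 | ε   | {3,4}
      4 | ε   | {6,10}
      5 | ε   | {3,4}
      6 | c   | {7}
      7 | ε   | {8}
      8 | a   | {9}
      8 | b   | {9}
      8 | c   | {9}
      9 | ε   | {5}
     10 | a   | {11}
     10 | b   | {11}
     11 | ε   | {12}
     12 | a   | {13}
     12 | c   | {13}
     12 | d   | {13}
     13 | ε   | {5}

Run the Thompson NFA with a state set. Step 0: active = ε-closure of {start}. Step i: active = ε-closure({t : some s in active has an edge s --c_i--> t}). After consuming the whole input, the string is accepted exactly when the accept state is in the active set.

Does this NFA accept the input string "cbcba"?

initial (ε-close {0}): {0}
'c' @ 1: {1,2,3,4,6,10}  ✓accept
'b' @ 2: {11,12}
'c' @ 3: {3,4,5,6,10,13}  ✓accept
'b' @ 4: {11,12}
'a' @ 5: {3,4,5,6,10,13}  ✓accept
end set {3,4,5,6,10,13} — state 3 in

Answer: ACCEPT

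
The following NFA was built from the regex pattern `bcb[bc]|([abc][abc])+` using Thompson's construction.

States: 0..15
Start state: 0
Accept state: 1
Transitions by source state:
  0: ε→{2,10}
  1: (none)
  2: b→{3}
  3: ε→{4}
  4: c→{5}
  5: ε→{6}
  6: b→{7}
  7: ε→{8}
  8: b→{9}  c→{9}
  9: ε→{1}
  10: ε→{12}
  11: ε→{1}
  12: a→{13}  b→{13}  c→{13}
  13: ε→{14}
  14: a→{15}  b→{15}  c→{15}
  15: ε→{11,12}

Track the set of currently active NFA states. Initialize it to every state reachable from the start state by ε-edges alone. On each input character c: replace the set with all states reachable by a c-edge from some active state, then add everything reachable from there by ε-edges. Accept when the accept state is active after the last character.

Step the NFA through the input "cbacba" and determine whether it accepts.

start: ε-closure({0}) = {0,2,10,12}
'c' @ 1: {13,14}
'b' @ 2: {1,11,12,15}  (accept∈set)
'a' @ 3: {13,14}
'c' @ 4: {1,11,12,15}  (accept∈set)
'b' @ 5: {13,14}
'a' @ 6: {1,11,12,15}  (accept∈set)
final: {1,11,12,15}; accept 1 in set

Answer: ACCEPT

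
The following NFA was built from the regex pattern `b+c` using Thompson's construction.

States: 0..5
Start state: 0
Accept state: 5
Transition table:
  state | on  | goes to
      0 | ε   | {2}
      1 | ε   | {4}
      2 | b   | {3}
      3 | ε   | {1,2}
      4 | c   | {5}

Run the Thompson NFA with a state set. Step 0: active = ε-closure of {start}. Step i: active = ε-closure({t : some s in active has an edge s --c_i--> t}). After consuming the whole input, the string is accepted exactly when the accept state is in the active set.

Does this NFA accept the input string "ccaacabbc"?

Answer: REJECT

Trace:
initial (ε-close {0}): {0,2}
'c' @ 1: {}  — dead — no transitions
rest 'caacabbc' ignored (set empty)
after full input: {}  (accept=5 not in)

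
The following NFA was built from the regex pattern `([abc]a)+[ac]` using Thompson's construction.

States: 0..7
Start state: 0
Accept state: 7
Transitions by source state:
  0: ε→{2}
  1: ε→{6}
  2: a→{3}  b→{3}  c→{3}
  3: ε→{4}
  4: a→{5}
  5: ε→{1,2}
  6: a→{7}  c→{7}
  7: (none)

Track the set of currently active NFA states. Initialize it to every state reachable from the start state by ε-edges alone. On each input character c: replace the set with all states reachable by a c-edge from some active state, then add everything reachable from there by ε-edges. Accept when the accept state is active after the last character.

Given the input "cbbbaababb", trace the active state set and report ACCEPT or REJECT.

Answer: REJECT

Steps:
initial (ε-close {0}): {0,2}
'c' @ 1: {3,4}
'b' @ 2: {}  — dead — no transitions
rest 'bbaababb' ignored (set empty)
final: {}; accept 7 not in set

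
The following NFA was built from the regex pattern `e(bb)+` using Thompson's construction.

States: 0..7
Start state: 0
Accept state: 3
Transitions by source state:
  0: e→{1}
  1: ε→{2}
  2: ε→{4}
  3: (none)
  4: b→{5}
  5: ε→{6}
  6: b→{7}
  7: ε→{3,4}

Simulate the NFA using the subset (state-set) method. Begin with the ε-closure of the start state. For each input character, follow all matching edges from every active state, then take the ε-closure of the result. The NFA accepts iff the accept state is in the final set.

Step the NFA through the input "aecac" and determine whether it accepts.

Answer: REJECT

Derivation:
initial (ε-close {0}): {0}
'a' @ 1: {}  — dead — no transitions
rest 'ecac' ignored (set empty)
end set {} — state 3 not in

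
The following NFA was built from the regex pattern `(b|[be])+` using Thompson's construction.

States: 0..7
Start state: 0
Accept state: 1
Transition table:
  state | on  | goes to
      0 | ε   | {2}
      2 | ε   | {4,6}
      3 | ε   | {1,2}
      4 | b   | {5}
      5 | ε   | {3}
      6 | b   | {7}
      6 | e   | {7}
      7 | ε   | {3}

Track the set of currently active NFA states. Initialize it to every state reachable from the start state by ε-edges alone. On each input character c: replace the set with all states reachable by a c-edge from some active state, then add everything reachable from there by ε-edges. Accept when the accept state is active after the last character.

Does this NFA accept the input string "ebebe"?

Answer: ACCEPT

Trace:
start: ε-closure({0}) = {0,2,4,6}
'e' @ 1: {1,2,3,4,6,7}  ✓accept
'b' @ 2: {1,2,3,4,5,6,7}  ✓accept
'e' @ 3: {1,2,3,4,6,7}  ✓accept
'b' @ 4: {1,2,3,4,5,6,7}  ✓accept
'e' @ 5: {1,2,3,4,6,7}  ✓accept
end set {1,2,3,4,6,7} — state 1 in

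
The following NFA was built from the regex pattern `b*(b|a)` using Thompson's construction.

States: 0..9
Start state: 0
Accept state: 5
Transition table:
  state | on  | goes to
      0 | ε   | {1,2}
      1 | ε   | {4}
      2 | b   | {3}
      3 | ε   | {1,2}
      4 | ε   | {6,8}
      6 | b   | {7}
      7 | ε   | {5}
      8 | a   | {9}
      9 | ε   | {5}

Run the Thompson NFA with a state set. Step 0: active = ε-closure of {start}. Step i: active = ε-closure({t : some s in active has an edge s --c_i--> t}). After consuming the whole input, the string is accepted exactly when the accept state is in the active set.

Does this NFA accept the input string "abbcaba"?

Answer: REJECT

Steps:
start: ε-closure({0}) = {0,1,2,4,6,8}
'a' @ 1: {5,9}  ✓accept
'b' @ 2: {}  — dead — no transitions
rest 'bcaba' ignored (set empty)
final: {}; accept 5 not in set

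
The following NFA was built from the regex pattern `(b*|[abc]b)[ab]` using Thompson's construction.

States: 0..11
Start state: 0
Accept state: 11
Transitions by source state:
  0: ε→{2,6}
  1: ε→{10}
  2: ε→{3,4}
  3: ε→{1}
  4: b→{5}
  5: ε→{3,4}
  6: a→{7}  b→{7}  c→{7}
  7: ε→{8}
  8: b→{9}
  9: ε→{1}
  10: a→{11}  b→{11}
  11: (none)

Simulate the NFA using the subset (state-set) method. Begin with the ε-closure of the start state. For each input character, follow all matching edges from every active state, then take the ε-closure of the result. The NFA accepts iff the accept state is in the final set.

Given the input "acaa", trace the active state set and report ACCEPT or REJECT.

Answer: REJECT

Trace:
S₀ = ε-closure({0}) = {0,1,2,3,4,6,10}
'a' @ 1: {7,8,11}  ✓accept
'c' @ 2: {}  — state set empty
rest 'aa' ignored (set empty)
end set {} — state 11 not in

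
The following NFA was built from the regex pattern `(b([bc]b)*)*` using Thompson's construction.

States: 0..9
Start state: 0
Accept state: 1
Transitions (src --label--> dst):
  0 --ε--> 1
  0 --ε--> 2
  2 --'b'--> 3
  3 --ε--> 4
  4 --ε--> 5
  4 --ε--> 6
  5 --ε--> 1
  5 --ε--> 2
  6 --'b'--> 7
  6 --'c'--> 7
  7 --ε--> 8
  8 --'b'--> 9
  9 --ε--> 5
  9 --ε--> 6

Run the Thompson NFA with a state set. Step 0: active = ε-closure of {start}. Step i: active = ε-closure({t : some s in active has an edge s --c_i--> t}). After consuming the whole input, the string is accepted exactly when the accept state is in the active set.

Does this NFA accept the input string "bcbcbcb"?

initial (ε-close {0}): {0,1,2}
'b' @ 1: {1,2,3,4,5,6}  (accept∈set)
'c' @ 2: {7,8}
'b' @ 3: {1,2,5,6,9}  (accept∈set)
'c' @ 4: {7,8}
'b' @ 5: {1,2,5,6,9}  (accept∈set)
'c' @ 6: {7,8}
'b' @ 7: {1,2,5,6,9}  (accept∈set)
after full input: {1,2,5,6,9}  (accept=1 in)

Answer: ACCEPT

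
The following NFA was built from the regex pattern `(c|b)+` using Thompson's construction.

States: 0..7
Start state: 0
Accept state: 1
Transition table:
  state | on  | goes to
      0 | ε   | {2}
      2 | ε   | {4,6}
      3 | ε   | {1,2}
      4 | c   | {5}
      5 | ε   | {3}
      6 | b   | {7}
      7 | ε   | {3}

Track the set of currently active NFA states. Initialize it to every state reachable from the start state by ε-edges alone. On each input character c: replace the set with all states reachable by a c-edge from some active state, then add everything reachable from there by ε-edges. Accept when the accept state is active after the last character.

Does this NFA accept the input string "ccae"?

start: ε-closure({0}) = {0,2,4,6}
'c' @ 1: {1,2,3,4,5,6}  [accepting]
'c' @ 2: {1,2,3,4,5,6}  [accepting]
'a' @ 3: {}  — dead — no transitions
rest 'e' ignored (set empty)
after full input: {}  (accept=1 not in)

Answer: REJECT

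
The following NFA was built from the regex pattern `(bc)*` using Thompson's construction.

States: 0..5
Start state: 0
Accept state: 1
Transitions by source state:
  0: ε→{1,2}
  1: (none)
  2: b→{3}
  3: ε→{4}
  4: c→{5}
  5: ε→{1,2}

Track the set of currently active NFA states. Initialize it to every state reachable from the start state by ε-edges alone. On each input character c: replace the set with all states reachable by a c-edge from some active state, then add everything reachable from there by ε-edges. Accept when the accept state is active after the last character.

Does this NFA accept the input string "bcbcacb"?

Answer: REJECT

Trace:
start: ε-closure({0}) = {0,1,2}
'b' @ 1: {3,4}
'c' @ 2: {1,2,5}  [accepting]
'b' @ 3: {3,4}
'c' @ 4: {1,2,5}  [accepting]
'a' @ 5: {}  — no active states
rest 'cb' ignored (set empty)
end set {} — state 1 not in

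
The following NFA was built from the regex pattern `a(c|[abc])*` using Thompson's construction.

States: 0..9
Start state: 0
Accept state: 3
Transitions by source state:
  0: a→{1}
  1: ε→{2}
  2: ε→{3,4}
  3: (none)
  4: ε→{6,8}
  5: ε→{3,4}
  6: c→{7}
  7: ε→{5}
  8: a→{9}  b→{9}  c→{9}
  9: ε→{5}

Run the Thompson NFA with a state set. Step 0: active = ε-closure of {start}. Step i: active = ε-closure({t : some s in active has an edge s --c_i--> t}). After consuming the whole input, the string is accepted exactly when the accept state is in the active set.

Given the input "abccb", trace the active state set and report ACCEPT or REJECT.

Answer: ACCEPT

Steps:
S₀ = ε-closure({0}) = {0}
'a' @ 1: {1,2,3,4,6,8}  [accepting]
'b' @ 2: {3,4,5,6,8,9}  [accepting]
'c' @ 3: {3,4,5,6,7,8,9}  [accepting]
'c' @ 4: {3,4,5,6,7,8,9}  [accepting]
'b' @ 5: {3,4,5,6,8,9}  [accepting]
final: {3,4,5,6,8,9}; accept 3 in set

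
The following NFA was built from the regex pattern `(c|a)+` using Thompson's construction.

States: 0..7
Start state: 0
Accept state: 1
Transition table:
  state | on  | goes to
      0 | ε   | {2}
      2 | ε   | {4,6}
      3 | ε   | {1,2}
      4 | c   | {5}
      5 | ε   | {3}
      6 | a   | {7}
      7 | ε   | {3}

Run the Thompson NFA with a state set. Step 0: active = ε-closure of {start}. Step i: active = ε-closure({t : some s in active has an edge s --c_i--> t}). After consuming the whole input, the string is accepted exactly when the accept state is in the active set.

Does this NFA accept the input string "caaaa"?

start: ε-closure({0}) = {0,2,4,6}
'c' @ 1: {1,2,3,4,5,6}  [accepting]
'a' @ 2: {1,2,3,4,6,7}  [accepting]
'a' @ 3: {1,2,3,4,6,7}  [accepting]
'a' @ 4: {1,2,3,4,6,7}  [accepting]
'a' @ 5: {1,2,3,4,6,7}  [accepting]
final: {1,2,3,4,6,7}; accept 1 in set

Answer: ACCEPT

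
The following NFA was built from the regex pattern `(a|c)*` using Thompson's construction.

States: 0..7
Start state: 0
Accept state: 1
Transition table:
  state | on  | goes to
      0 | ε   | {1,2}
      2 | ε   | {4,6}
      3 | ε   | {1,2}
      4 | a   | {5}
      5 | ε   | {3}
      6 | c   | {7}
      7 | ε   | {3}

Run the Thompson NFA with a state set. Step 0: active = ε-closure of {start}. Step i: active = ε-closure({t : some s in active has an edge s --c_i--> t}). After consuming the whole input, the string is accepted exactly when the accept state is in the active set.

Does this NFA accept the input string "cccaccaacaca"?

start: ε-closure({0}) = {0,1,2,4,6}
'c' @ 1: {1,2,3,4,6,7}  ✓accept
'c' @ 2: {1,2,3,4,6,7}  ✓accept
'c' @ 3: {1,2,3,4,6,7}  ✓accept
'a' @ 4: {1,2,3,4,5,6}  ✓accept
'c' @ 5: {1,2,3,4,6,7}  ✓accept
'c' @ 6: {1,2,3,4,6,7}  ✓accept
'a' @ 7: {1,2,3,4,5,6}  ✓accept
'a' @ 8: {1,2,3,4,5,6}  ✓accept
'c' @ 9: {1,2,3,4,6,7}  ✓accept
'a' @ 10: {1,2,3,4,5,6}  ✓accept
'c' @ 11: {1,2,3,4,6,7}  ✓accept
'a' @ 12: {1,2,3,4,5,6}  ✓accept
after full input: {1,2,3,4,5,6}  (accept=1 in)

Answer: ACCEPT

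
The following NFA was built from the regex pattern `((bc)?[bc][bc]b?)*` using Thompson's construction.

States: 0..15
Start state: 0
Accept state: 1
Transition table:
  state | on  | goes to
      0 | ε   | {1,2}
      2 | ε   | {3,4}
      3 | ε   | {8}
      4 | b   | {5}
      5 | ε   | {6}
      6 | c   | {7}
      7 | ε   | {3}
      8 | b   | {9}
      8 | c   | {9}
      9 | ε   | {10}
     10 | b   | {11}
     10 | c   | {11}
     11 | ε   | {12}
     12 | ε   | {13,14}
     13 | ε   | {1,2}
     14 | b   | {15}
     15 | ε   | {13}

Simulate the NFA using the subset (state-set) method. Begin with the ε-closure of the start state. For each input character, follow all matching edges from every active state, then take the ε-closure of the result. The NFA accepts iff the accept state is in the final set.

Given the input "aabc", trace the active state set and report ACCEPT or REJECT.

Answer: REJECT

Steps:
start: ε-closure({0}) = {0,1,2,3,4,8}
'a' @ 1: {}  — dead — no transitions
rest 'abc' ignored (set empty)
after full input: {}  (accept=1 not in)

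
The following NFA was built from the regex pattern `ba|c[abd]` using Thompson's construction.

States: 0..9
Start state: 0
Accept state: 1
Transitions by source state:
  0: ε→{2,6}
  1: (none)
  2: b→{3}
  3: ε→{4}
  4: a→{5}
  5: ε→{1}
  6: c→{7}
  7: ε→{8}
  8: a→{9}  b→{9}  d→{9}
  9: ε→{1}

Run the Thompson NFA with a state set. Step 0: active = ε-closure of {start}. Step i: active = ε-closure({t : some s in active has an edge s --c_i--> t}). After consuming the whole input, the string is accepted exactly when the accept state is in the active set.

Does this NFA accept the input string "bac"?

S₀ = ε-closure({0}) = {0,2,6}
'b' @ 1: {3,4}
'a' @ 2: {1,5}  ✓accept
'c' @ 3: {}  — dead — no transitions
final: {}; accept 1 not in set

Answer: REJECT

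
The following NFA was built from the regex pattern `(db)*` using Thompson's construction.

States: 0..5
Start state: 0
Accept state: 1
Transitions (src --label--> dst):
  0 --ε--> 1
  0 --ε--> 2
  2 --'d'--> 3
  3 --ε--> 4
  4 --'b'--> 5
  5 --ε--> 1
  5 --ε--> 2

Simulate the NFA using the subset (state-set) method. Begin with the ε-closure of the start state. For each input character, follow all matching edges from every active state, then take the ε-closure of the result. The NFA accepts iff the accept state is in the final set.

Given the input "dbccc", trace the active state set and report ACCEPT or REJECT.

S₀ = ε-closure({0}) = {0,1,2}
'd' @ 1: {3,4}
'b' @ 2: {1,2,5}  ✓accept
'c' @ 3: {}  — state set empty
rest 'cc' ignored (set empty)
end set {} — state 1 not in

Answer: REJECT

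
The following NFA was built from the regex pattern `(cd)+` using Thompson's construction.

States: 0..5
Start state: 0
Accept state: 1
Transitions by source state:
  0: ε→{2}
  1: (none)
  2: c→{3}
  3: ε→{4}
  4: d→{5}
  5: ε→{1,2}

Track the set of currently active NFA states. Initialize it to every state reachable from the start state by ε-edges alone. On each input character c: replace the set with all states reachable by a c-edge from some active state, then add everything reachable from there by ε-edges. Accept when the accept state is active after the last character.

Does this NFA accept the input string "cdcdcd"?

S₀ = ε-closure({0}) = {0,2}
'c' @ 1: {3,4}
'd' @ 2: {1,2,5}  ✓accept
'c' @ 3: {3,4}
'd' @ 4: {1,2,5}  ✓accept
'c' @ 5: {3,4}
'd' @ 6: {1,2,5}  ✓accept
end set {1,2,5} — state 1 in

Answer: ACCEPT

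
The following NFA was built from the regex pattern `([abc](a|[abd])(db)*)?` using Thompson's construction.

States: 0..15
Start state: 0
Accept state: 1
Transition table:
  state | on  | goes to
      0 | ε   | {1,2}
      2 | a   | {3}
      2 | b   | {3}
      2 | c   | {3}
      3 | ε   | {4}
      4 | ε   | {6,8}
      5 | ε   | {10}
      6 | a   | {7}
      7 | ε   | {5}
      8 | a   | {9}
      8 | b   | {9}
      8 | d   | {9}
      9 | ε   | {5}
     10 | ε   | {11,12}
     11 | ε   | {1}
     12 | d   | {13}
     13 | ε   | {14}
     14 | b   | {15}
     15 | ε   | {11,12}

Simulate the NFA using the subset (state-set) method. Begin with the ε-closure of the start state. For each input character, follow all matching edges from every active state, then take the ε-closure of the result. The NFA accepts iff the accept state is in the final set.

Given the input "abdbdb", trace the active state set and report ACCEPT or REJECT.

Answer: ACCEPT

Derivation:
S₀ = ε-closure({0}) = {0,1,2}
'a' @ 1: {3,4,6,8}
'b' @ 2: {1,5,9,10,11,12}  [accepting]
'd' @ 3: {13,14}
'b' @ 4: {1,11,12,15}  [accepting]
'd' @ 5: {13,14}
'b' @ 6: {1,11,12,15}  [accepting]
end set {1,11,12,15} — state 1 in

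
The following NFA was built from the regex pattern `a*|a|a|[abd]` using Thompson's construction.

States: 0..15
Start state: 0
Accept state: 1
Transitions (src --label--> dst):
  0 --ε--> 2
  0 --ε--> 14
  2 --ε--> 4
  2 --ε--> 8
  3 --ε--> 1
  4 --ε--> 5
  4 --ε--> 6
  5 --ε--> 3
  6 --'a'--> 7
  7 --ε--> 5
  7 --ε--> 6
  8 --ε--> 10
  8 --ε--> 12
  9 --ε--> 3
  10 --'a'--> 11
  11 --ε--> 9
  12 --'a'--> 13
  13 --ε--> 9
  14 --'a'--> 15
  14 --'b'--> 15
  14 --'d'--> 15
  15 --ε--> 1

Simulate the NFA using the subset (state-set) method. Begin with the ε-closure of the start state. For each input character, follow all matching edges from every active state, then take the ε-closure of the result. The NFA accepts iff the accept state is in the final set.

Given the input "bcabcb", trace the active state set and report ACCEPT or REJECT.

Answer: REJECT

Steps:
start: ε-closure({0}) = {0,1,2,3,4,5,6,8,10,12,14}
'b' @ 1: {1,15}  [accepting]
'c' @ 2: {}  — no active states
rest 'abcb' ignored (set empty)
final: {}; accept 1 not in set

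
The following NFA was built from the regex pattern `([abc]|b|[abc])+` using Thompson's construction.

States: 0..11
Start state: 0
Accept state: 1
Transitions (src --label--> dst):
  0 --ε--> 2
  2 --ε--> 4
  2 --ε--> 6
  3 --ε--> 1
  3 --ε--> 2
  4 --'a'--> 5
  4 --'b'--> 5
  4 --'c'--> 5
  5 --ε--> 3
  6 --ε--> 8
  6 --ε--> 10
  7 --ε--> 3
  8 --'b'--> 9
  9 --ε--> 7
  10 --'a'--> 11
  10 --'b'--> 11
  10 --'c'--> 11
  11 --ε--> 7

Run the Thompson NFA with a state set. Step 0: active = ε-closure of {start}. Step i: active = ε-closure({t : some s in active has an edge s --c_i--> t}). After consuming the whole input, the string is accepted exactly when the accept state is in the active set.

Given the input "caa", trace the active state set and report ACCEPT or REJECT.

Answer: ACCEPT

Trace:
S₀ = ε-closure({0}) = {0,2,4,6,8,10}
'c' @ 1: {1,2,3,4,5,6,7,8,10,11}  ✓accept
'a' @ 2: {1,2,3,4,5,6,7,8,10,11}  ✓accept
'a' @ 3: {1,2,3,4,5,6,7,8,10,11}  ✓accept
after full input: {1,2,3,4,5,6,7,8,10,11}  (accept=1 in)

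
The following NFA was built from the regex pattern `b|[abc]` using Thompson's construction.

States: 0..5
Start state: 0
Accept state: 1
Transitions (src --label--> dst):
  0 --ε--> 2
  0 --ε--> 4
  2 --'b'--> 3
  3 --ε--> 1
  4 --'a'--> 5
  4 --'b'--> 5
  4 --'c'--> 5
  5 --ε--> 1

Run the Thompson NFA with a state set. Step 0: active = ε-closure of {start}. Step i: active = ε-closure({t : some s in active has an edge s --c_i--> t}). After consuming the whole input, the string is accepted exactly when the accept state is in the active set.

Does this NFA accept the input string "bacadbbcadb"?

Answer: REJECT

Steps:
initial (ε-close {0}): {0,2,4}
'b' @ 1: {1,3,5}  [accepting]
'a' @ 2: {}  — no active states
rest 'cadbbcadb' ignored (set empty)
after full input: {}  (accept=1 not in)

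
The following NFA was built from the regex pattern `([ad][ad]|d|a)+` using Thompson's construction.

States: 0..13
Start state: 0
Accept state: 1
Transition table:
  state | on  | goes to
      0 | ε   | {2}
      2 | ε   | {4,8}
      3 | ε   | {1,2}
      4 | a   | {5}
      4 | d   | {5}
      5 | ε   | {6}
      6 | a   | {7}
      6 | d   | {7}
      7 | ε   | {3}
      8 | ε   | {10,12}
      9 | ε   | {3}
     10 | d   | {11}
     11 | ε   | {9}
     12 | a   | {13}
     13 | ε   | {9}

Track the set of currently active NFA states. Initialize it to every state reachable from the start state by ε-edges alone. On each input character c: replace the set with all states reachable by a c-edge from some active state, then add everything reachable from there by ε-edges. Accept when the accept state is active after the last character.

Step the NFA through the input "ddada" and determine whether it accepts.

Answer: ACCEPT

Trace:
initial (ε-close {0}): {0,2,4,8,10,12}
'd' @ 1: {1,2,3,4,5,6,8,9,10,11,12}  ✓accept
'd' @ 2: {1,2,3,4,5,6,7,8,9,10,11,12}  ✓accept
'a' @ 3: {1,2,3,4,5,6,7,8,9,10,12,13}  ✓accept
'd' @ 4: {1,2,3,4,5,6,7,8,9,10,11,12}  ✓accept
'a' @ 5: {1,2,3,4,5,6,7,8,9,10,12,13}  ✓accept
after full input: {1,2,3,4,5,6,7,8,9,10,12,13}  (accept=1 in)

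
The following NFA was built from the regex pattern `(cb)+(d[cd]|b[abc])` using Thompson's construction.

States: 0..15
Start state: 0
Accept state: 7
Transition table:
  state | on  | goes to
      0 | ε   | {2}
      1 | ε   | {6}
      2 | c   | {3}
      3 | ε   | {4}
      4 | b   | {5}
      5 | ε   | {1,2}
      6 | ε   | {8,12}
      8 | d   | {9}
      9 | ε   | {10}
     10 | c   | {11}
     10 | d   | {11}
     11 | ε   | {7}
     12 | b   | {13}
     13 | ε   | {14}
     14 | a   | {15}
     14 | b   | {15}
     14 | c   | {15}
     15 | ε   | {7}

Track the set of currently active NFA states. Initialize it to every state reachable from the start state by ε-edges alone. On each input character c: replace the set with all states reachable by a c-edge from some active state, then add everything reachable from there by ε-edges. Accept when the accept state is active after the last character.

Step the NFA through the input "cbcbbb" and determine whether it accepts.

initial (ε-close {0}): {0,2}
'c' @ 1: {3,4}
'b' @ 2: {1,2,5,6,8,12}
'c' @ 3: {3,4}
'b' @ 4: {1,2,5,6,8,12}
'b' @ 5: {13,14}
'b' @ 6: {7,15}  ✓accept
end set {7,15} — state 7 in

Answer: ACCEPT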